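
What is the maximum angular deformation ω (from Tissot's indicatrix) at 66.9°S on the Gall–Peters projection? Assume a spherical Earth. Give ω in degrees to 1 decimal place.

Gall–Peters is a cylindrical equal-area projection with standard parallels at ±45°. For cylindrical equal-area with standard parallel φ₀, h = cos φ / cos φ₀ and k = cos φ₀ / cos φ, so h·k = 1.
At 66.9°: h = 0.5548, k = 1.802; principal scales a = 1.802, b = 0.5548.
sin(ω/2) = (a − b)/(a + b) = 1.247/2.357 = 0.5292, so ω = 2 arcsin(0.5292) ≈ 63.9°.

63.9°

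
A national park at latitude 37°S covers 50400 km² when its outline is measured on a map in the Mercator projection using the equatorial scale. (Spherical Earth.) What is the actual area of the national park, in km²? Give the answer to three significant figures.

For Mercator, h = k = sec φ (a conformal cylindrical projection has a single point scale, 1/cos φ).
Areal scale = k² = sec²φ = 1/cos²(37°) = 1/0.7986² = 1.568.
True area = apparent / (areal scale) = 50400 / 1.568 ≈ 32100 km².

32100 km²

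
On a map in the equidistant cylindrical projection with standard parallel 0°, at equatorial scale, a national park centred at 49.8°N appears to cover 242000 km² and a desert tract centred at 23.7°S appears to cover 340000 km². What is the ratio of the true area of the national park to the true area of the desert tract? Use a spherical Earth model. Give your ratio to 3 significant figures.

On the plate carrée, areal scale = h·k = 1 × sec φ, so true area = apparent × cos φ.
True area of national park: 242000 × cos(49.8°) = 242000 × 0.6455 = 156200 km².
True area of desert tract: 340000 × cos(23.7°) = 340000 × 0.9157 = 311300 km².
Ratio = 156200 / 311300 ≈ 0.502.

0.502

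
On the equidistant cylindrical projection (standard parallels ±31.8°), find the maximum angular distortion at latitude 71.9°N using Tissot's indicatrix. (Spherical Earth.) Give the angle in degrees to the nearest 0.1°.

55.4°

With standard parallel φ₀ = 31.8°, the equirectangular projection gives x = Rλ cos φ₀, y = Rφ, so h = 1 and k = cos 31.8° / cos φ.
At 71.9°: h = 1.000, k = 2.736; principal scales a = 2.736, b = 1.000.
sin(ω/2) = (a − b)/(a + b) = 1.736/3.736 = 0.4646, so ω = 2 arcsin(0.4646) ≈ 55.4°.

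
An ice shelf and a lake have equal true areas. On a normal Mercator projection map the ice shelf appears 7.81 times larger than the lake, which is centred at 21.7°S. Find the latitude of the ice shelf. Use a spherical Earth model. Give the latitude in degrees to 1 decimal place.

70.6°

For equal true areas on Mercator, apparent areas scale as sec²φ, so the ratio is cos²φ₂ / cos²φ₁.
cos²φ₂ / cos²φ₁ = 7.81  ⇒  cos φ₁ = cos 21.7° / √7.81 = 0.9291/2.795 = 0.3325.
φ₁ = arccos(0.3325) ≈ 70.6°.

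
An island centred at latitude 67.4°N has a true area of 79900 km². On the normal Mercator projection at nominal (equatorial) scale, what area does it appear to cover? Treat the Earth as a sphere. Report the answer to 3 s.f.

For Mercator, h = k = sec φ (a conformal cylindrical projection has a single point scale, 1/cos φ).
Areal scale = k² = sec²φ = 1/cos²(67.4°) = 1/0.3843² = 6.771.
Apparent area = 79900 × 6.771 ≈ 541000 km².

541000 km²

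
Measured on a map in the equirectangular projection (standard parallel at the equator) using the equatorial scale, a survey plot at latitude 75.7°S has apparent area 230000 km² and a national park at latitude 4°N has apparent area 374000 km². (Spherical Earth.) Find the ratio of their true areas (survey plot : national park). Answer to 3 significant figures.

0.152

Plate carrée has h = 1 and k = sec φ, giving areal scale sec φ; true area = (apparent area) · cos φ.
True area of survey plot: 230000 × cos(75.7°) = 230000 × 0.2470 = 56810 km².
True area of national park: 374000 × cos(4°) = 374000 × 0.9976 = 373100 km².
Ratio = 56810 / 373100 ≈ 0.152.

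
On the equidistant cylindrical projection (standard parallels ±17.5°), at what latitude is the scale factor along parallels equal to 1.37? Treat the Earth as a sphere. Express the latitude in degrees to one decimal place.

45.9°

In the equirectangular projection with standard parallel φ₀ = 17.5° (x = Rλ cos φ₀, y = Rφ), meridians are true-scale (h = 1) and the parallel scale is k = cos φ₀ / cos φ.
k = cos φ₀ / cos φ = 1.37  ⇒  cos φ = cos 17.5° / 1.37 = 0.6961.
φ = arccos(0.6961) ≈ 45.9°.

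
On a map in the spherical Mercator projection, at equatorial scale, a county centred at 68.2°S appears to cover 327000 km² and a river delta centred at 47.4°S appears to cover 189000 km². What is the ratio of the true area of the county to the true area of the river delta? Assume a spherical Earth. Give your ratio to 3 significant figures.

0.521

Since Mercator area scale is 1/cos²φ, the true area equals the apparent area multiplied by cos²φ.
True area of county: 327000 × cos²(68.2°) = 327000 × 0.1379 = 45100 km².
True area of river delta: 189000 × cos²(47.4°) = 189000 × 0.4582 = 86590 km².
Ratio = 45100 / 86590 ≈ 0.521.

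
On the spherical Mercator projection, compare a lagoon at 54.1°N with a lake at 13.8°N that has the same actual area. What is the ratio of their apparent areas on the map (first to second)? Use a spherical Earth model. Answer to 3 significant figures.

Mercator is conformal with k = sec φ, so areal scale = k² = sec²φ.
At 54.1°: sec²(54.1°) = 1/0.5864² = 2.908.
At 13.8°: sec²(13.8°) = 1/0.9711² = 1.060.
Ratio = 2.908/1.060 = cos²(13.8°)/cos²(54.1°) ≈ 2.74.

2.74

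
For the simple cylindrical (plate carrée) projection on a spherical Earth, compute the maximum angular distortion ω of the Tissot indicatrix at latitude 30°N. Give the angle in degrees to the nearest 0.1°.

For the equirectangular projection with φ₀ = 0 (plate carrée), h = 1 along meridians and k = sec φ along parallels.
At 30°: h = 1.000, k = 1.155; principal scales a = 1.155, b = 1.000.
sin(ω/2) = (a − b)/(a + b) = 0.1547/2.155 = 0.07180, so ω = 2 arcsin(0.07180) ≈ 8.2°.

8.2°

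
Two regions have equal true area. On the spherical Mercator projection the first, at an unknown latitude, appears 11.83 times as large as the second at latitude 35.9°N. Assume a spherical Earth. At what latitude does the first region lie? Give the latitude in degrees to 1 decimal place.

76.4°

For equal true areas on Mercator, apparent areas scale as sec²φ, so the ratio is cos²φ₂ / cos²φ₁.
cos²φ₂ / cos²φ₁ = 11.83  ⇒  cos φ₁ = cos 35.9° / √11.83 = 0.8100/3.439 = 0.2355.
φ₁ = arccos(0.2355) ≈ 76.4°.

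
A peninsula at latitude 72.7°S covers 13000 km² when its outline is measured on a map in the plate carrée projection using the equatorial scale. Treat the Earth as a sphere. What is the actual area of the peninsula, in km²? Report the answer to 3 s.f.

3870 km²

In the plate carrée (x = Rλ, y = Rφ), meridians are true-scale (h = 1) and parallels are stretched by k = sec φ.
Areal scale = h·k = 1 × sec φ; at 72.7°, h = 1.000, k = 3.363, so h·k = 3.363.
True area = apparent / (areal scale) = 13000 / 3.363 ≈ 3870 km².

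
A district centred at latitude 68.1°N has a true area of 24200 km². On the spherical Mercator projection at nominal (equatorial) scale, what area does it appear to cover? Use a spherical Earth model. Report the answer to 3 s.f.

174000 km²

For Mercator, h = k = sec φ (a conformal cylindrical projection has a single point scale, 1/cos φ).
Areal scale = k² = sec²φ = 1/cos²(68.1°) = 1/0.3730² = 7.188.
Apparent area = 24200 × 7.188 ≈ 174000 km².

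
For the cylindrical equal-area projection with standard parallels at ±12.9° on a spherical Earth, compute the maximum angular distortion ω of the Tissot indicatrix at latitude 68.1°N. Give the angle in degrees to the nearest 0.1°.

A cylindrical equal-area projection with standard parallel φ₀ has meridian scale h = cos φ / cos φ₀ and parallel scale k = cos φ₀ / cos φ (so areas are preserved, h·k = 1).
At 68.1°: h = 0.3826, k = 2.613; principal scales a = 2.613, b = 0.3826.
sin(ω/2) = (a − b)/(a + b) = 2.231/2.996 = 0.7446, so ω = 2 arcsin(0.7446) ≈ 96.2°.

96.2°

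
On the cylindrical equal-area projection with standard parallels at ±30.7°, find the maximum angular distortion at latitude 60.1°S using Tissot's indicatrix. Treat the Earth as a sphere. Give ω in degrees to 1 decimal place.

59.6°

Cylindrical equal-area (φ₀ = 30.7°): h = cos φ / cos 30.7° along meridians, k = cos 30.7° / cos φ along parallels; h·k = 1.
At 60.1°: h = 0.5797, k = 1.725; principal scales a = 1.725, b = 0.5797.
sin(ω/2) = (a − b)/(a + b) = 1.145/2.305 = 0.4969, so ω = 2 arcsin(0.4969) ≈ 59.6°.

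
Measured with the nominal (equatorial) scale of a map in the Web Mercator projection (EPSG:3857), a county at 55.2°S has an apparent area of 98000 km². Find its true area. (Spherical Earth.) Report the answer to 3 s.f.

Mercator is conformal, so the point scale is isotropic: h = k = sec φ = 1/cos φ.
Areal scale = k² = sec²φ = 1/cos²(55.2°) = 1/0.5707² = 3.070.
True area = apparent / (areal scale) = 98000 / 3.070 ≈ 31900 km².

31900 km²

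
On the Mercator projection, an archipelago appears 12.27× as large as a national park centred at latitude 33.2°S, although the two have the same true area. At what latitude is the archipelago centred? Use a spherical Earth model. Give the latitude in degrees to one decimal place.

76.2°

On Mercator, (apparent₁)/(apparent₂) = sec²φ₁ / sec²φ₂ when true areas are equal.
cos²φ₂ / cos²φ₁ = 12.27  ⇒  cos φ₁ = cos 33.2° / √12.27 = 0.8368/3.503 = 0.2389.
φ₁ = arccos(0.2389) ≈ 76.2°.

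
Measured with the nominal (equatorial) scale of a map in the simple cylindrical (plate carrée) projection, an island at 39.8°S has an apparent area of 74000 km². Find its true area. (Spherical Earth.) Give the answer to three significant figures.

56900 km²

Plate carrée maps x = Rλ, y = Rφ. The meridian scale is h = 1 and the parallel scale is k = 1/cos φ = sec φ.
Areal scale = h·k = 1 × sec φ; at 39.8°, h = 1.000, k = 1.302, so h·k = 1.302.
True area = apparent / (areal scale) = 74000 / 1.302 ≈ 56900 km².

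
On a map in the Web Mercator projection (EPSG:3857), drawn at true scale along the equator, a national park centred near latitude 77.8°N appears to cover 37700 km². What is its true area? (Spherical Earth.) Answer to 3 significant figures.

Mercator is conformal, so the point scale is isotropic: h = k = sec φ = 1/cos φ.
Areal scale = k² = sec²φ = 1/cos²(77.8°) = 1/0.2113² = 22.39.
True area = apparent / (areal scale) = 37700 / 22.39 ≈ 1680 km².

1680 km²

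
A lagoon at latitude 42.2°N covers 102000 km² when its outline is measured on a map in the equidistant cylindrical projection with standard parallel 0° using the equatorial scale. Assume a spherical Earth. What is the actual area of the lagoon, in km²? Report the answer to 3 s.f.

Plate carrée maps x = Rλ, y = Rφ. The meridian scale is h = 1 and the parallel scale is k = 1/cos φ = sec φ.
Areal scale = h·k = 1 × sec φ; at 42.2°, h = 1.000, k = 1.350, so h·k = 1.350.
True area = apparent / (areal scale) = 102000 / 1.350 ≈ 75600 km².

75600 km²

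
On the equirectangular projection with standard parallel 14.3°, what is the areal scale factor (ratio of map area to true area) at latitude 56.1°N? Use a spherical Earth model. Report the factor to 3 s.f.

1.74

In the equirectangular projection with standard parallel φ₀ = 14.3° (x = Rλ cos φ₀, y = Rφ), meridians are true-scale (h = 1) and the parallel scale is k = cos φ₀ / cos φ.
Areal scale = h·k = 1 × cos φ₀ / cos φ; at 56.1°, h = 1.000, k = 1.737, so h·k = 1.737.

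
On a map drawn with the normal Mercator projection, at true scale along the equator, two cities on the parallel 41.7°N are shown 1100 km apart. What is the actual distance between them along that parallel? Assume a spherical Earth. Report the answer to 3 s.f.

821 km

For Mercator, h = k = sec φ (a conformal cylindrical projection has a single point scale, 1/cos φ).
Along the parallel at 41.7°, map distances are exaggerated by k = sec 41.7° = 1.339.
True distance = 1100 / 1.339 = 1100 × cos 41.7° ≈ 821 km.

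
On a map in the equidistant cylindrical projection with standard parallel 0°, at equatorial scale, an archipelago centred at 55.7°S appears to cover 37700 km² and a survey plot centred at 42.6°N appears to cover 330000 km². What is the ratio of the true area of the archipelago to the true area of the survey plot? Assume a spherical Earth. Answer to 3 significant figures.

0.0875

Plate carrée has h = 1 and k = sec φ, giving areal scale sec φ; true area = (apparent area) · cos φ.
True area of archipelago: 37700 × cos(55.7°) = 37700 × 0.5635 = 21240 km².
True area of survey plot: 330000 × cos(42.6°) = 330000 × 0.7361 = 242900 km².
Ratio = 21240 / 242900 ≈ 0.0875.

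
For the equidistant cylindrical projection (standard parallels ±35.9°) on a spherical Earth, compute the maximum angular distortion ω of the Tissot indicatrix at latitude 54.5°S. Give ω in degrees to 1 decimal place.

19.0°

In the equirectangular projection with standard parallel φ₀ = 35.9° (x = Rλ cos φ₀, y = Rφ), meridians are true-scale (h = 1) and the parallel scale is k = cos φ₀ / cos φ.
At 54.5°: h = 1.000, k = 1.395; principal scales a = 1.395, b = 1.000.
sin(ω/2) = (a − b)/(a + b) = 0.3949/2.395 = 0.1649, so ω = 2 arcsin(0.1649) ≈ 19.0°.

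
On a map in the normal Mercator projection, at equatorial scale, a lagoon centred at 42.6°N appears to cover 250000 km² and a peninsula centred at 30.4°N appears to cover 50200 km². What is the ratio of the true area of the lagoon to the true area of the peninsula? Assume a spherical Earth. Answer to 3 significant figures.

Since Mercator area scale is 1/cos²φ, the true area equals the apparent area multiplied by cos²φ.
True area of lagoon: 250000 × cos²(42.6°) = 250000 × 0.5418 = 135500 km².
True area of peninsula: 50200 × cos²(30.4°) = 50200 × 0.7439 = 37350 km².
Ratio = 135500 / 37350 ≈ 3.63.

3.63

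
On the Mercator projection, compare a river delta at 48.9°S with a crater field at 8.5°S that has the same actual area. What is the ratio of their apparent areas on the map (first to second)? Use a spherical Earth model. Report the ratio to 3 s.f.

2.26

Mercator is conformal with k = sec φ, so areal scale = k² = sec²φ.
At 48.9°: sec²(48.9°) = 1/0.6574² = 2.314.
At 8.5°: sec²(8.5°) = 1/0.9890² = 1.022.
Ratio = 2.314/1.022 = cos²(8.5°)/cos²(48.9°) ≈ 2.26.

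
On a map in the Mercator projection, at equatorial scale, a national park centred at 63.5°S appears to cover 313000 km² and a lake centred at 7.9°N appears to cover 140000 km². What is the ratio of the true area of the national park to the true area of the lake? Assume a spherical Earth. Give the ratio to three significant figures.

0.454

On Mercator the areal scale is sec²φ, so true area = apparent × cos²φ.
True area of national park: 313000 × cos²(63.5°) = 313000 × 0.1991 = 62320 km².
True area of lake: 140000 × cos²(7.9°) = 140000 × 0.9811 = 137400 km².
Ratio = 62320 / 137400 ≈ 0.454.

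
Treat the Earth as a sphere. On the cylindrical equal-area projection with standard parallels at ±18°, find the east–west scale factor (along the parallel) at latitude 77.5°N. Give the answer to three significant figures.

4.39

A cylindrical equal-area projection with standard parallel φ₀ has meridian scale h = cos φ / cos φ₀ and parallel scale k = cos φ₀ / cos φ (so areas are preserved, h·k = 1).
k = cos 18° / cos 77.5° = 0.9511/0.2164 = 4.394.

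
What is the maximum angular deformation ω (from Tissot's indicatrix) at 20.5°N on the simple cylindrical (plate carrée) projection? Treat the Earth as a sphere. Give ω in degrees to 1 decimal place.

3.7°

For the equirectangular projection with φ₀ = 0 (plate carrée), h = 1 along meridians and k = sec φ along parallels.
At 20.5°: h = 1.000, k = 1.068; principal scales a = 1.068, b = 1.000.
sin(ω/2) = (a − b)/(a + b) = 0.06761/2.068 = 0.03270, so ω = 2 arcsin(0.03270) ≈ 3.7°.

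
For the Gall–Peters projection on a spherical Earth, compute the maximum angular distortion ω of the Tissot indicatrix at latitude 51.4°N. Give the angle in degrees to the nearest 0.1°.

14.3°

The Gall–Peters projection is cylindrical equal-area with φ₀ = 45°. For cylindrical equal-area with standard parallel φ₀, h = cos φ / cos φ₀ and k = cos φ₀ / cos φ, so h·k = 1.
At 51.4°: h = 0.8823, k = 1.133; principal scales a = 1.133, b = 0.8823.
sin(ω/2) = (a − b)/(a + b) = 0.2511/2.016 = 0.1246, so ω = 2 arcsin(0.1246) ≈ 14.3°.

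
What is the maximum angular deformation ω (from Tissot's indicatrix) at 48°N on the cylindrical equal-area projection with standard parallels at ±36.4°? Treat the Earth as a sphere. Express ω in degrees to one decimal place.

For cylindrical equal-area with standard parallel φ₀, h = cos φ / cos φ₀ and k = cos φ₀ / cos φ, so h·k = 1.
At 48°: h = 0.8313, k = 1.203; principal scales a = 1.203, b = 0.8313.
sin(ω/2) = (a − b)/(a + b) = 0.3716/2.034 = 0.1827, so ω = 2 arcsin(0.1827) ≈ 21.0°.

21.0°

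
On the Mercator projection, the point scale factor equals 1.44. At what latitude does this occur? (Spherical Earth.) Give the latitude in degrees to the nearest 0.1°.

46.0°

Mercator scale is k = sec φ = 1/cos φ.
1/cos φ = 1.44  ⇒  cos φ = 0.6944  ⇒  φ = arccos(0.6944) ≈ 46.0°.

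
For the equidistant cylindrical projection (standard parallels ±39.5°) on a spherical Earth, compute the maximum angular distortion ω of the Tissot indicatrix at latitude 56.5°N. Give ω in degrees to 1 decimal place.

In the equirectangular projection with standard parallel φ₀ = 39.5° (x = Rλ cos φ₀, y = Rφ), meridians are true-scale (h = 1) and the parallel scale is k = cos φ₀ / cos φ.
At 56.5°: h = 1.000, k = 1.398; principal scales a = 1.398, b = 1.000.
sin(ω/2) = (a − b)/(a + b) = 0.3980/2.398 = 0.1660, so ω = 2 arcsin(0.1660) ≈ 19.1°.

19.1°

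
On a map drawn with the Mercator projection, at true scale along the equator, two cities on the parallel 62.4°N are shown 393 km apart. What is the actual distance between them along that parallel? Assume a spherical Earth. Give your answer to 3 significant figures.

For Mercator, h = k = sec φ (a conformal cylindrical projection has a single point scale, 1/cos φ).
Along the parallel at 62.4°, map distances are exaggerated by k = sec 62.4° = 2.158.
True distance = 393 / 2.158 = 393 × cos 62.4° ≈ 182 km.

182 km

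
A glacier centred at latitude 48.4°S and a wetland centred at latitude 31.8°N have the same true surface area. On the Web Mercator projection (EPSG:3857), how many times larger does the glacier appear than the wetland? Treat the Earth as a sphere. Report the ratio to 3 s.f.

1.64

Mercator is conformal with k = sec φ, so areal scale = k² = sec²φ.
At 48.4°: sec²(48.4°) = 1/0.6639² = 2.269.
At 31.8°: sec²(31.8°) = 1/0.8499² = 1.384.
Ratio = 2.269/1.384 = cos²(31.8°)/cos²(48.4°) ≈ 1.64.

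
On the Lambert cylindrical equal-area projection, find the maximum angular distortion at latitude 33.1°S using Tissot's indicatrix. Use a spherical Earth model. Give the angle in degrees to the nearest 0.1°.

20.2°

The Lambert cylindrical equal-area projection is the cylindrical equal-area projection with its standard parallel at the equator (φ₀ = 0). Cylindrical equal-area (φ₀ = 0°): h = cos φ / cos 0° along meridians, k = cos 0° / cos φ along parallels; h·k = 1.
At 33.1°: h = 0.8377, k = 1.194; principal scales a = 1.194, b = 0.8377.
sin(ω/2) = (a − b)/(a + b) = 0.3560/2.031 = 0.1752, so ω = 2 arcsin(0.1752) ≈ 20.2°.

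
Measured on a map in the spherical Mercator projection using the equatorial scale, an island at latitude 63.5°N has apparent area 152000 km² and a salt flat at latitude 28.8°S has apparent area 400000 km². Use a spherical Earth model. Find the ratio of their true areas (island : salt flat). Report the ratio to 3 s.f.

On Mercator the areal scale is sec²φ, so true area = apparent × cos²φ.
True area of island: 152000 × cos²(63.5°) = 152000 × 0.1991 = 30260 km².
True area of salt flat: 400000 × cos²(28.8°) = 400000 × 0.7679 = 307200 km².
Ratio = 30260 / 307200 ≈ 0.0985.

0.0985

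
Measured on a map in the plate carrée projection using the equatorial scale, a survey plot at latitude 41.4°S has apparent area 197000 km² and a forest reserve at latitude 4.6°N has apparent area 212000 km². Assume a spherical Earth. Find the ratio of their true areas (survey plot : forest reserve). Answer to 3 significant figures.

On the plate carrée, areal scale = h·k = 1 × sec φ, so true area = apparent × cos φ.
True area of survey plot: 197000 × cos(41.4°) = 197000 × 0.7501 = 147800 km².
True area of forest reserve: 212000 × cos(4.6°) = 212000 × 0.9968 = 211300 km².
Ratio = 147800 / 211300 ≈ 0.699.

0.699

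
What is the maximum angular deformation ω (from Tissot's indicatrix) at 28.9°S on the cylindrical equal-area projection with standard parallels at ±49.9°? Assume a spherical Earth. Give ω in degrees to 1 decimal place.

34.6°

Cylindrical equal-area (φ₀ = 49.9°): h = cos φ / cos 49.9° along meridians, k = cos 49.9° / cos φ along parallels; h·k = 1.
At 28.9°: h = 1.359, k = 0.7358; principal scales a = 1.359, b = 0.7358.
sin(ω/2) = (a − b)/(a + b) = 0.6234/2.095 = 0.2976, so ω = 2 arcsin(0.2976) ≈ 34.6°.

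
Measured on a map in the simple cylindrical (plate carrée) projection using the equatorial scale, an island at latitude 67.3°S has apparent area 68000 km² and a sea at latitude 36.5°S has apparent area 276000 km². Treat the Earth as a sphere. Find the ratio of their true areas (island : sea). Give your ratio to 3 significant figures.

0.118

Plate carrée has h = 1 and k = sec φ, giving areal scale sec φ; true area = (apparent area) · cos φ.
True area of island: 68000 × cos(67.3°) = 68000 × 0.3859 = 26240 km².
True area of sea: 276000 × cos(36.5°) = 276000 × 0.8039 = 221900 km².
Ratio = 26240 / 221900 ≈ 0.118.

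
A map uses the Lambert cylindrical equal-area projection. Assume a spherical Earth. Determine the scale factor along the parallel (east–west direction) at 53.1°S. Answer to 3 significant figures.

1.67

The Lambert cylindrical equal-area projection is the cylindrical equal-area projection with its standard parallel at the equator (φ₀ = 0). Cylindrical equal-area (φ₀ = 0°): h = cos φ / cos 0° along meridians, k = cos 0° / cos φ along parallels; h·k = 1.
k = cos 0° / cos 53.1° = 1.000/0.6004 = 1.666.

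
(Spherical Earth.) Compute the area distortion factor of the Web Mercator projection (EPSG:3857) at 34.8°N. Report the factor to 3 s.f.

For Mercator, h = k = sec φ (a conformal cylindrical projection has a single point scale, 1/cos φ).
Areal scale = k² = sec²φ = 1/cos²(34.8°) = 1/0.8211² = 1.483.

1.48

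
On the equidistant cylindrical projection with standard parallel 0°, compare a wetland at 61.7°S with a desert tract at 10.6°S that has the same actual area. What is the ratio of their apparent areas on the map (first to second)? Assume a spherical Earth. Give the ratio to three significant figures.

Plate carrée maps x = Rλ, y = Rφ. The meridian scale is h = 1 and the parallel scale is k = 1/cos φ = sec φ.
Areal scale at 61.7°: h·k = 1.000 × 2.109 = 2.109.
Areal scale at 10.6°: h·k = 1.000 × 1.017 = 1.017.
Ratio = 2.109/1.017 ≈ 2.07.

2.07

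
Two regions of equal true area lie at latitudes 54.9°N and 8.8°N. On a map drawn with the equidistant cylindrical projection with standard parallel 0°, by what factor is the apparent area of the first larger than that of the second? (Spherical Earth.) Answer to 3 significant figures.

1.72

For the equirectangular projection with φ₀ = 0 (plate carrée), h = 1 along meridians and k = sec φ along parallels.
Areal scale at 54.9°: h·k = 1.000 × 1.739 = 1.739.
Areal scale at 8.8°: h·k = 1.000 × 1.012 = 1.012.
Ratio = 1.739/1.012 ≈ 1.72.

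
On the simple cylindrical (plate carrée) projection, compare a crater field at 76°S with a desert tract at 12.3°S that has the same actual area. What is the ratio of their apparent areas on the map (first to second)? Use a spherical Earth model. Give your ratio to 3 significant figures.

4.04

Plate carrée maps x = Rλ, y = Rφ. The meridian scale is h = 1 and the parallel scale is k = 1/cos φ = sec φ.
Areal scale at 76°: h·k = 1.000 × 4.134 = 4.134.
Areal scale at 12.3°: h·k = 1.000 × 1.023 = 1.023.
Ratio = 4.134/1.023 ≈ 4.04.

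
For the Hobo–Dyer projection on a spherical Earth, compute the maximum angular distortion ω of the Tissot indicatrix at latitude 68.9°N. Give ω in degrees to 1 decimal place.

The Hobo–Dyer projection is cylindrical equal-area with φ₀ = 37.5°. A cylindrical equal-area projection with standard parallel φ₀ has meridian scale h = cos φ / cos φ₀ and parallel scale k = cos φ₀ / cos φ (so areas are preserved, h·k = 1).
At 68.9°: h = 0.4538, k = 2.204; principal scales a = 2.204, b = 0.4538.
sin(ω/2) = (a − b)/(a + b) = 1.750/2.658 = 0.6585, so ω = 2 arcsin(0.6585) ≈ 82.4°.

82.4°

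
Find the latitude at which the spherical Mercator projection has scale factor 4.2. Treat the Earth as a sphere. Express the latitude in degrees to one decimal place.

Mercator scale is k = sec φ = 1/cos φ.
1/cos φ = 4.2  ⇒  cos φ = 0.2381  ⇒  φ = arccos(0.2381) ≈ 76.2°.

76.2°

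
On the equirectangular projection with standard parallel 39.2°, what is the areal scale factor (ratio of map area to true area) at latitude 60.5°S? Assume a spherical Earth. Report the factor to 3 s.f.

In the equirectangular projection with standard parallel φ₀ = 39.2° (x = Rλ cos φ₀, y = Rφ), meridians are true-scale (h = 1) and the parallel scale is k = cos φ₀ / cos φ.
Areal scale = h·k = 1 × cos φ₀ / cos φ; at 60.5°, h = 1.000, k = 1.574, so h·k = 1.574.

1.57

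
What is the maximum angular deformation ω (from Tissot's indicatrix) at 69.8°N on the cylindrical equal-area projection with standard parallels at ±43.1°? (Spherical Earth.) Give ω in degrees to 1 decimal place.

A cylindrical equal-area projection with standard parallel φ₀ has meridian scale h = cos φ / cos φ₀ and parallel scale k = cos φ₀ / cos φ (so areas are preserved, h·k = 1).
At 69.8°: h = 0.4729, k = 2.115; principal scales a = 2.115, b = 0.4729.
sin(ω/2) = (a − b)/(a + b) = 1.642/2.587 = 0.6345, so ω = 2 arcsin(0.6345) ≈ 78.8°.

78.8°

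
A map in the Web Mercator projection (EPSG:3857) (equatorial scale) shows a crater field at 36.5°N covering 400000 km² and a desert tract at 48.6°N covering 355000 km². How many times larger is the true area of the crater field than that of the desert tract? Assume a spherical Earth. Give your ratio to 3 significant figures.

1.66

Mercator's areal exaggeration is sec²φ; hence true area = (apparent area) · cos²φ.
True area of crater field: 400000 × cos²(36.5°) = 400000 × 0.6462 = 258500 km².
True area of desert tract: 355000 × cos²(48.6°) = 355000 × 0.4373 = 155300 km².
Ratio = 258500 / 155300 ≈ 1.66.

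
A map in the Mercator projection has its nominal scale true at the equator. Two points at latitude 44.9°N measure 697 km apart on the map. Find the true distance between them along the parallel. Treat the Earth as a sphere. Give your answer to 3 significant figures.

494 km

For Mercator, h = k = sec φ (a conformal cylindrical projection has a single point scale, 1/cos φ).
Along the parallel at 44.9°, map distances are exaggerated by k = sec 44.9° = 1.412.
True distance = 697 / 1.412 = 697 × cos 44.9° ≈ 494 km.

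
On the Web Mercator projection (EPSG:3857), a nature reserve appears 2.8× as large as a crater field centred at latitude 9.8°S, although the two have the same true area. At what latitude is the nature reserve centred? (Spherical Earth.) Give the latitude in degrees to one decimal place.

On Mercator, (apparent₁)/(apparent₂) = sec²φ₁ / sec²φ₂ when true areas are equal.
cos²φ₂ / cos²φ₁ = 2.8  ⇒  cos φ₁ = cos 9.8° / √2.8 = 0.9854/1.673 = 0.5889.
φ₁ = arccos(0.5889) ≈ 53.9°.

53.9°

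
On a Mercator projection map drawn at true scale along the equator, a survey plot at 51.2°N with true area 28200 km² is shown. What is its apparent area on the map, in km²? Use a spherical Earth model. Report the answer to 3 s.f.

71800 km²

For Mercator, h = k = sec φ (a conformal cylindrical projection has a single point scale, 1/cos φ).
Areal scale = k² = sec²φ = 1/cos²(51.2°) = 1/0.6266² = 2.547.
Apparent area = 28200 × 2.547 ≈ 71800 km².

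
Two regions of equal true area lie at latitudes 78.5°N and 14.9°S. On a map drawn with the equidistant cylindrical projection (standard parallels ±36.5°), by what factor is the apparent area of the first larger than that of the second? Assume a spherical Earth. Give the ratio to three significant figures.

In the equirectangular projection with standard parallel φ₀ = 36.5° (x = Rλ cos φ₀, y = Rφ), meridians are true-scale (h = 1) and the parallel scale is k = cos φ₀ / cos φ.
Areal scale at 78.5°: h·k = 1.000 × 4.032 = 4.032.
Areal scale at 14.9°: h·k = 1.000 × 0.8318 = 0.8318.
Ratio = 4.032/0.8318 ≈ 4.85.

4.85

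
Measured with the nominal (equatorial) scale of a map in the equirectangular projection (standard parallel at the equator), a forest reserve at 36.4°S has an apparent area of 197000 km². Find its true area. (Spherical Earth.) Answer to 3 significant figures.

In the plate carrée (x = Rλ, y = Rφ), meridians are true-scale (h = 1) and parallels are stretched by k = sec φ.
Areal scale = h·k = 1 × sec φ; at 36.4°, h = 1.000, k = 1.242, so h·k = 1.242.
True area = apparent / (areal scale) = 197000 / 1.242 ≈ 159000 km².

159000 km²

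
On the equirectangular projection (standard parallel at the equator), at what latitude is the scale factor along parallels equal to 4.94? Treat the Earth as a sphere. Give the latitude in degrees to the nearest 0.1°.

Plate carrée: h = 1, k = sec φ along parallels.
sec φ = 4.94  ⇒  cos φ = 0.2024  ⇒  φ ≈ 78.3°.

78.3°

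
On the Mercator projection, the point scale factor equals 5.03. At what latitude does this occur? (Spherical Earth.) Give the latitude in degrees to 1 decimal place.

78.5°

Mercator scale is k = sec φ = 1/cos φ.
1/cos φ = 5.03  ⇒  cos φ = 0.1988  ⇒  φ = arccos(0.1988) ≈ 78.5°.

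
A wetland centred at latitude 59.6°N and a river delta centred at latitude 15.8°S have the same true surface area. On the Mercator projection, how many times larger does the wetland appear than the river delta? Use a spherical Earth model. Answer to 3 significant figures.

3.62

On Mercator, area is exaggerated by sec²φ = 1/cos²φ.
At 59.6°: sec²(59.6°) = 1/0.5060² = 3.905.
At 15.8°: sec²(15.8°) = 1/0.9622² = 1.080.
Ratio = 3.905/1.080 = cos²(15.8°)/cos²(59.6°) ≈ 3.62.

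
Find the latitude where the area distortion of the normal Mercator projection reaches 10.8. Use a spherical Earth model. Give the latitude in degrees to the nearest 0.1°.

Mercator areal scale is sec²φ.
sec²φ = 10.8  ⇒  cos²φ = 0.09259  ⇒  cos φ = 0.3043.
φ = arccos(0.3043) ≈ 72.3°.

72.3°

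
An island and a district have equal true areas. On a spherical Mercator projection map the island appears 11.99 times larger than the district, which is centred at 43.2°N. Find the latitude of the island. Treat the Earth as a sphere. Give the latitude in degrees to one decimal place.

77.8°

On Mercator, (apparent₁)/(apparent₂) = sec²φ₁ / sec²φ₂ when true areas are equal.
cos²φ₂ / cos²φ₁ = 11.99  ⇒  cos φ₁ = cos 43.2° / √11.99 = 0.7290/3.463 = 0.2105.
φ₁ = arccos(0.2105) ≈ 77.8°.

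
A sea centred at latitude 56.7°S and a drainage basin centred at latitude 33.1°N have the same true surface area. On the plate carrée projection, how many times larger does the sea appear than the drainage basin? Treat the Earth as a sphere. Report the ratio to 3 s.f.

1.53

For the equirectangular projection with φ₀ = 0 (plate carrée), h = 1 along meridians and k = sec φ along parallels.
Areal scale at 56.7°: h·k = 1.000 × 1.821 = 1.821.
Areal scale at 33.1°: h·k = 1.000 × 1.194 = 1.194.
Ratio = 1.821/1.194 ≈ 1.53.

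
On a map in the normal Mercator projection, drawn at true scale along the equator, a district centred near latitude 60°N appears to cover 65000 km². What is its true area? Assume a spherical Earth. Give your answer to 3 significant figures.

16300 km²

Mercator is conformal, so the point scale is isotropic: h = k = sec φ = 1/cos φ.
Areal scale = k² = sec²φ = 1/cos²(60°) = 1/0.5000² = 4.000.
True area = apparent / (areal scale) = 65000 / 4.000 ≈ 16300 km².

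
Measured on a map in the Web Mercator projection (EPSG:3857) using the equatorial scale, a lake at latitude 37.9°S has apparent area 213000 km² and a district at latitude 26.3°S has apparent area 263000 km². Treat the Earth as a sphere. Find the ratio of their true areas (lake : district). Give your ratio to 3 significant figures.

Since Mercator area scale is 1/cos²φ, the true area equals the apparent area multiplied by cos²φ.
True area of lake: 213000 × cos²(37.9°) = 213000 × 0.6227 = 132600 km².
True area of district: 263000 × cos²(26.3°) = 263000 × 0.8037 = 211400 km².
Ratio = 132600 / 211400 ≈ 0.627.

0.627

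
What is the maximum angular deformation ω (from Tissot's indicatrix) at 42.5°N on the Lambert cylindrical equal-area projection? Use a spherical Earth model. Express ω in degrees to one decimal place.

The Lambert cylindrical equal-area projection is the cylindrical equal-area projection with its standard parallel at the equator (φ₀ = 0). Cylindrical equal-area (φ₀ = 0°): h = cos φ / cos 0° along meridians, k = cos 0° / cos φ along parallels; h·k = 1.
At 42.5°: h = 0.7373, k = 1.356; principal scales a = 1.356, b = 0.7373.
sin(ω/2) = (a − b)/(a + b) = 0.6191/2.094 = 0.2957, so ω = 2 arcsin(0.2957) ≈ 34.4°.

34.4°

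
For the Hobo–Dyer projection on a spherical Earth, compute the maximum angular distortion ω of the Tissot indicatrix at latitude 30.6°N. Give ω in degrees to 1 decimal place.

9.3°

The Hobo–Dyer projection is cylindrical equal-area with φ₀ = 37.5°. Cylindrical equal-area (φ₀ = 37.5°): h = cos φ / cos 37.5° along meridians, k = cos 37.5° / cos φ along parallels; h·k = 1.
At 30.6°: h = 1.085, k = 0.9217; principal scales a = 1.085, b = 0.9217.
sin(ω/2) = (a − b)/(a + b) = 0.1632/2.007 = 0.08135, so ω = 2 arcsin(0.08135) ≈ 9.3°.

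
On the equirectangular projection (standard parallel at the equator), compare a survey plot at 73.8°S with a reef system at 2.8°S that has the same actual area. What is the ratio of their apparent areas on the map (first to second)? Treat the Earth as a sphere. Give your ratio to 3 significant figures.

For the equirectangular projection with φ₀ = 0 (plate carrée), h = 1 along meridians and k = sec φ along parallels.
Areal scale at 73.8°: h·k = 1.000 × 3.584 = 3.584.
Areal scale at 2.8°: h·k = 1.000 × 1.001 = 1.001.
Ratio = 3.584/1.001 ≈ 3.58.

3.58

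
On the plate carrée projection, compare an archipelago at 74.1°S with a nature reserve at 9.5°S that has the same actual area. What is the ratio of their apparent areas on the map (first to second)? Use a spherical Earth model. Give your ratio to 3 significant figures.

Plate carrée maps x = Rλ, y = Rφ. The meridian scale is h = 1 and the parallel scale is k = 1/cos φ = sec φ.
Areal scale at 74.1°: h·k = 1.000 × 3.650 = 3.650.
Areal scale at 9.5°: h·k = 1.000 × 1.014 = 1.014.
Ratio = 3.650/1.014 ≈ 3.60.

3.60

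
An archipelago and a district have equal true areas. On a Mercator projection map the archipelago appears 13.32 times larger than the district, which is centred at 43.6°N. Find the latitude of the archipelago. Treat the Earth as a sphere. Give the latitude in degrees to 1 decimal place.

78.6°

Mercator areal scale is sec²φ, so apparent-area ratio = sec²φ₁ / sec²φ₂ = cos²φ₂ / cos²φ₁.
cos²φ₂ / cos²φ₁ = 13.32  ⇒  cos φ₁ = cos 43.6° / √13.32 = 0.7242/3.650 = 0.1984.
φ₁ = arccos(0.1984) ≈ 78.6°.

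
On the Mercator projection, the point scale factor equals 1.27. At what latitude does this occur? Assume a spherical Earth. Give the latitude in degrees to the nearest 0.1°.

Mercator scale is k = sec φ = 1/cos φ.
1/cos φ = 1.27  ⇒  cos φ = 0.7874  ⇒  φ = arccos(0.7874) ≈ 38.1°.

38.1°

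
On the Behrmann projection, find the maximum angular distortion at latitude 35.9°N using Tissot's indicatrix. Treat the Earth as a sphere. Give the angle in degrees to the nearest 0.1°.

The Behrmann projection is cylindrical equal-area with φ₀ = 30°. A cylindrical equal-area projection with standard parallel φ₀ has meridian scale h = cos φ / cos φ₀ and parallel scale k = cos φ₀ / cos φ (so areas are preserved, h·k = 1).
At 35.9°: h = 0.9354, k = 1.069; principal scales a = 1.069, b = 0.9354.
sin(ω/2) = (a − b)/(a + b) = 0.1338/2.004 = 0.06673, so ω = 2 arcsin(0.06673) ≈ 7.7°.

7.7°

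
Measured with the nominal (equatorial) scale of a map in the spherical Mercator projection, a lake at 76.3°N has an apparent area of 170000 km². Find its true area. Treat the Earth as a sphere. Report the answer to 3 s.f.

For Mercator, h = k = sec φ (a conformal cylindrical projection has a single point scale, 1/cos φ).
Areal scale = k² = sec²φ = 1/cos²(76.3°) = 1/0.2368² = 17.83.
True area = apparent / (areal scale) = 170000 / 17.83 ≈ 9540 km².

9540 km²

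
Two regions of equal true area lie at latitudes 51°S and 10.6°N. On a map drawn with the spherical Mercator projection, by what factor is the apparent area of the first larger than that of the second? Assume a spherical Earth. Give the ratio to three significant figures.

Mercator is conformal with k = sec φ, so areal scale = k² = sec²φ.
At 51°: sec²(51°) = 1/0.6293² = 2.525.
At 10.6°: sec²(10.6°) = 1/0.9829² = 1.035.
Ratio = 2.525/1.035 = cos²(10.6°)/cos²(51°) ≈ 2.44.

2.44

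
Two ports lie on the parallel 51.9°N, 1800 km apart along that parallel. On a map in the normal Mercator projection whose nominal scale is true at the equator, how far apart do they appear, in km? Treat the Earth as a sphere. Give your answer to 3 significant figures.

Mercator is conformal, so the point scale is isotropic: h = k = sec φ = 1/cos φ.
Along the parallel, k = sec 51.9° = 1/0.6170 = 1.621.
Map distance = 1800 × 1.621 ≈ 2920 km.

2920 km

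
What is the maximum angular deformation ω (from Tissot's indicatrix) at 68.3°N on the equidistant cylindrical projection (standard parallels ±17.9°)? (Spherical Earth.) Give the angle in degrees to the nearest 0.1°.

52.3°

The equidistant cylindrical projection with φ₀ = 17.9° has h = 1 (meridians true) and k = cos φ₀ / cos φ along parallels.
At 68.3°: h = 1.000, k = 2.574; principal scales a = 2.574, b = 1.000.
sin(ω/2) = (a − b)/(a + b) = 1.574/3.574 = 0.4403, so ω = 2 arcsin(0.4403) ≈ 52.3°.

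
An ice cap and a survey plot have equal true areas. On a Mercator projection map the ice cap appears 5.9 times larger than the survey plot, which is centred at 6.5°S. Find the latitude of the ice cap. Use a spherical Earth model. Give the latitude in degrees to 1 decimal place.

65.9°

Mercator areal scale is sec²φ, so apparent-area ratio = sec²φ₁ / sec²φ₂ = cos²φ₂ / cos²φ₁.
cos²φ₂ / cos²φ₁ = 5.9  ⇒  cos φ₁ = cos 6.5° / √5.9 = 0.9936/2.429 = 0.4090.
φ₁ = arccos(0.4090) ≈ 65.9°.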